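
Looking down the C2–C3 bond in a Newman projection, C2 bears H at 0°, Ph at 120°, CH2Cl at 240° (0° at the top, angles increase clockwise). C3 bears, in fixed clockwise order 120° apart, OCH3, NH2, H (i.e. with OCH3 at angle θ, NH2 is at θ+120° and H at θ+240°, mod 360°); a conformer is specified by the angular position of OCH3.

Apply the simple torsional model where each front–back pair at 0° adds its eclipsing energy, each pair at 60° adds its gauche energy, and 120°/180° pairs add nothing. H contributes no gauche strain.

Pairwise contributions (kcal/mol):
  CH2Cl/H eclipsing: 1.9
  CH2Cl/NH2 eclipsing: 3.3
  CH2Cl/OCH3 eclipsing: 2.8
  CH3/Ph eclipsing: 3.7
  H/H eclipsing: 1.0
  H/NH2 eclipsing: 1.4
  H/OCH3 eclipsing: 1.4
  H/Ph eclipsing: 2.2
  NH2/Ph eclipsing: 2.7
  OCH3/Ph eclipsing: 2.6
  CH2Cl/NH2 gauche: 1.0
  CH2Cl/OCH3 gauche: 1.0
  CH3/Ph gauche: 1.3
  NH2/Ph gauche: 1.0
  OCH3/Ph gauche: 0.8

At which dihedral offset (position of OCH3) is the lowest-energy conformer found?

300°

OCH3 at 0° (eclipsed): H–OCH3 eclipsed, Ph–NH2 eclipsed, CH2Cl–H eclipsed; 1.4 + 2.7 + 1.9 = 6.0 kcal/mol.
OCH3 at 60° (staggered): Ph–OCH3 gauche, Ph–NH2 gauche, CH2Cl–NH2 gauche; 0.8 + 1.0 + 1.0 = 2.8 kcal/mol.
OCH3 at 120° (eclipsed): H–H eclipsed, Ph–OCH3 eclipsed, CH2Cl–NH2 eclipsed; 1.0 + 2.6 + 3.3 = 6.9 kcal/mol.
OCH3 at 180° (staggered): Ph–OCH3 gauche, CH2Cl–OCH3 gauche, CH2Cl–NH2 gauche; 0.8 + 1.0 + 1.0 = 2.8 kcal/mol.
OCH3 at 240° (eclipsed): H–NH2 eclipsed, Ph–H eclipsed, CH2Cl–OCH3 eclipsed; 1.4 + 2.2 + 2.8 = 6.4 kcal/mol.
OCH3 at 300° (staggered): Ph–NH2 gauche, CH2Cl–OCH3 gauche; 1.0 + 1.0 = 2.0 kcal/mol.
The minimum (2.0 kcal/mol) occurs with OCH3 at 300°.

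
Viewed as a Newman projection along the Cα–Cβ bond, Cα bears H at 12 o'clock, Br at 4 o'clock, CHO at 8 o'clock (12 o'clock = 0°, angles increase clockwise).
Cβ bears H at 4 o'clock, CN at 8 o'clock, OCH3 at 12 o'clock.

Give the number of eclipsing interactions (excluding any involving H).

1

Non-H eclipsing pairs: CHO(240°)/CN(240°) — 1 interaction.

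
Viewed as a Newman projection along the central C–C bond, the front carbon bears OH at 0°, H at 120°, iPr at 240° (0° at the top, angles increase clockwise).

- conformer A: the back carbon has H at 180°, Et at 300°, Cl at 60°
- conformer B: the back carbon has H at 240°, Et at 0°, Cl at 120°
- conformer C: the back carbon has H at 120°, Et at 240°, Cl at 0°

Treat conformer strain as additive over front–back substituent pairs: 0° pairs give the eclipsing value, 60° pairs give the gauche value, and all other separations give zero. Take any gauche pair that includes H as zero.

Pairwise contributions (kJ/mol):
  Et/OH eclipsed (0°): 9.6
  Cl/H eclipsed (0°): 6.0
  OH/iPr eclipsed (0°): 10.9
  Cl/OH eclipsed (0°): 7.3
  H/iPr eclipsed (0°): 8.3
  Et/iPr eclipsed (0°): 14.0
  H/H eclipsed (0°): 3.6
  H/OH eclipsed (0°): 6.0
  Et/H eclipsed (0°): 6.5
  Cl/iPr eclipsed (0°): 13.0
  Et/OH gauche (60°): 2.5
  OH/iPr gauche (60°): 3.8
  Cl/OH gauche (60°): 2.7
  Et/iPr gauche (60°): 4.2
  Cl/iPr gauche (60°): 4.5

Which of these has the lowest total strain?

A (staggered): OH(0°)/Et(300°) gauche 2.5; OH(0°)/Cl(60°) gauche 2.7; iPr(240°)/Et(300°) gauche 4.2 → 9.4 kJ/mol.
B (eclipsed): OH(0°)/Et(0°) eclipsed 9.6; H(120°)/Cl(120°) eclipsed 6.0; iPr(240°)/H(240°) eclipsed 8.3 → 23.9 kJ/mol.
C (eclipsed): OH(0°)/Cl(0°) eclipsed 7.3; H(120°)/H(120°) eclipsed 3.6; iPr(240°)/Et(240°) eclipsed 14.0 → 24.9 kJ/mol.
A has the lowest total (9.4 kJ/mol).

A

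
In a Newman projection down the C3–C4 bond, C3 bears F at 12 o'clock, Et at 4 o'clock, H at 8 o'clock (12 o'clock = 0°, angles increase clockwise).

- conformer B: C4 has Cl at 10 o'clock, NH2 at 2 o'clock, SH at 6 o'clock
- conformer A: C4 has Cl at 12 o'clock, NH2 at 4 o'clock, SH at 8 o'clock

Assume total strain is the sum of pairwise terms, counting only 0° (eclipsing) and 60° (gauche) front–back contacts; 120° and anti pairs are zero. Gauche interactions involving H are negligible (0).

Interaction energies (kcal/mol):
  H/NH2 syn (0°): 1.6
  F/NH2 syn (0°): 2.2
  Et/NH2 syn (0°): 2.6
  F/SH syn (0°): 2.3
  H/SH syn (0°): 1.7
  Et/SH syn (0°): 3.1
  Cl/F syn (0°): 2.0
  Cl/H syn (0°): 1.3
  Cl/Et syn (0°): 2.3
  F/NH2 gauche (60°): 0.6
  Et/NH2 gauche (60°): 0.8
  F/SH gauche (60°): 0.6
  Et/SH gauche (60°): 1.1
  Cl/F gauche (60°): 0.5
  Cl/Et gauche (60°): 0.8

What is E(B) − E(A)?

-3.3 kcal/mol

B (staggered): F–Cl gauche, F–NH2 gauche, Et–NH2 gauche, Et–SH gauche; 0.5 + 0.6 + 0.8 + 1.1 = 3.0 kcal/mol.
A (eclipsed): F–Cl eclipsed, Et–NH2 eclipsed, H–SH eclipsed; 2.0 + 2.6 + 1.7 = 6.3 kcal/mol.
E(B) − E(A) = 3.0 − 6.3 = -3.3 kcal/mol.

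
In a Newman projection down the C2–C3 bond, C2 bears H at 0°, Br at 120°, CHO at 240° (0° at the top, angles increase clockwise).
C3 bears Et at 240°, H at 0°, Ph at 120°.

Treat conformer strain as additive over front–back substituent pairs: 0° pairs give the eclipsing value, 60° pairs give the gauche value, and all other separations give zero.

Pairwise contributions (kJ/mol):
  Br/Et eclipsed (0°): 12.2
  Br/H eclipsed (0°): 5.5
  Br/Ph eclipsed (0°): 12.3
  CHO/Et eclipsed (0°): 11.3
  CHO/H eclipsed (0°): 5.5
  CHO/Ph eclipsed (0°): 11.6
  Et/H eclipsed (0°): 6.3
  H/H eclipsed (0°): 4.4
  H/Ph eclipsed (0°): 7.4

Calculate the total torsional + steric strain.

This conformer (eclipsed): H(0°)/H(0°) eclipsed 4.4; Br(120°)/Ph(120°) eclipsed 12.3; CHO(240°)/Et(240°) eclipsed 11.3 → 28.0 kJ/mol.

28.0 kJ/mol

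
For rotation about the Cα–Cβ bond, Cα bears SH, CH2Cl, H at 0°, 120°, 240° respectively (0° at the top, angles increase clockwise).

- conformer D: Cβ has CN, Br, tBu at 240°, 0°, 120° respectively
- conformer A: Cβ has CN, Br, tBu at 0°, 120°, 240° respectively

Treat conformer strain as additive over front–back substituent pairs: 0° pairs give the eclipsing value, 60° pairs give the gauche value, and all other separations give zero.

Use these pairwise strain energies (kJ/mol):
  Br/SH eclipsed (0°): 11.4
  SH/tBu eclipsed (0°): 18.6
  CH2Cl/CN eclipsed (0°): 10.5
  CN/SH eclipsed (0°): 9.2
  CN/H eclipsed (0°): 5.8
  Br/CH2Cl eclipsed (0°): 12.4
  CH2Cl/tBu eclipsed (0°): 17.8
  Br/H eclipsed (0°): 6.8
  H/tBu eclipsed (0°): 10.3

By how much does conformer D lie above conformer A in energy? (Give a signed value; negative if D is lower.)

+3.1 kJ/mol

D (eclipsed): SH(0°)/Br(0°) eclipsed 11.4; CH2Cl(120°)/tBu(120°) eclipsed 17.8; H(240°)/CN(240°) eclipsed 5.8 → 35.0 kJ/mol.
A (eclipsed): SH(0°)/CN(0°) eclipsed 9.2; CH2Cl(120°)/Br(120°) eclipsed 12.4; H(240°)/tBu(240°) eclipsed 10.3 → 31.9 kJ/mol.
E(D) − E(A) = 35.0 − 31.9 = +3.1 kJ/mol.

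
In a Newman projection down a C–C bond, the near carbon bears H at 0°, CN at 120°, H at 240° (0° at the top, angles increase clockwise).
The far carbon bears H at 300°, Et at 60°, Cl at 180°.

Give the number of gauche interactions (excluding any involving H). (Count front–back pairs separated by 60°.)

2

Non-H gauche pairs: CN(120°)/Et(60°); CN(120°)/Cl(180°) — 2 interactions.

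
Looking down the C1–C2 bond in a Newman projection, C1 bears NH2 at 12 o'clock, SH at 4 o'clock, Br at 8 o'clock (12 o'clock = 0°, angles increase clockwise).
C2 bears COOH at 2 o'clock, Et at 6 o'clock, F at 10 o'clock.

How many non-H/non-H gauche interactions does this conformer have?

6

Non-H gauche pairs: NH2(0°)/COOH(60°); NH2(0°)/F(300°); SH(120°)/COOH(60°); SH(120°)/Et(180°); Br(240°)/Et(180°); Br(240°)/F(300°) — 6 interactions.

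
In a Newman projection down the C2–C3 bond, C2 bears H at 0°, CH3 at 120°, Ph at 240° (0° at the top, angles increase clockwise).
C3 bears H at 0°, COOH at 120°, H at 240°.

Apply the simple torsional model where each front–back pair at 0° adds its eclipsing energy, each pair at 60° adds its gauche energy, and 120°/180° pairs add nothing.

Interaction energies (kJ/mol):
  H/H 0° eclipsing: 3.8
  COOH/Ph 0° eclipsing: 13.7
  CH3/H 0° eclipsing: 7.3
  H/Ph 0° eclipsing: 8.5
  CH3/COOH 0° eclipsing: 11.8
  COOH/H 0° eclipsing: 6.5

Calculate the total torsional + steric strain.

This conformer (eclipsed): H–H eclipsed, CH3–COOH eclipsed, Ph–H eclipsed; 3.8 + 11.8 + 8.5 = 24.1 kJ/mol.

24.1 kJ/mol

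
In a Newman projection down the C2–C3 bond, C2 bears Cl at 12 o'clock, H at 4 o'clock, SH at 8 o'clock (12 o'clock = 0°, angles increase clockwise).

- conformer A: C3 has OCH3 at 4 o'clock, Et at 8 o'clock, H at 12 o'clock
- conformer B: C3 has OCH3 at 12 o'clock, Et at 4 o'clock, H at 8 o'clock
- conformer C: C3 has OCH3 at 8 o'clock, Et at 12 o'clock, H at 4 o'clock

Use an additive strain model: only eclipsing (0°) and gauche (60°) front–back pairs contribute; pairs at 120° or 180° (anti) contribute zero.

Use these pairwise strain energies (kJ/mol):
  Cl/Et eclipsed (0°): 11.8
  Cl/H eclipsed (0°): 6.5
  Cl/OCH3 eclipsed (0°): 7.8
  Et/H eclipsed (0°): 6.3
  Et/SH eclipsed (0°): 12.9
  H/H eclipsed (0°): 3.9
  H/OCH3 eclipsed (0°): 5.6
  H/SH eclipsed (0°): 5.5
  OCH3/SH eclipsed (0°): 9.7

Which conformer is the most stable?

B

A (eclipsed): Cl(0°)/H(0°) eclipsed 6.5; H(120°)/OCH3(120°) eclipsed 5.6; SH(240°)/Et(240°) eclipsed 12.9 → 25.0 kJ/mol.
B (eclipsed): Cl(0°)/OCH3(0°) eclipsed 7.8; H(120°)/Et(120°) eclipsed 6.3; SH(240°)/H(240°) eclipsed 5.5 → 19.6 kJ/mol.
C (eclipsed): Cl(0°)/Et(0°) eclipsed 11.8; H(120°)/H(120°) eclipsed 3.9; SH(240°)/OCH3(240°) eclipsed 9.7 → 25.4 kJ/mol.
B has the lowest total (19.6 kJ/mol).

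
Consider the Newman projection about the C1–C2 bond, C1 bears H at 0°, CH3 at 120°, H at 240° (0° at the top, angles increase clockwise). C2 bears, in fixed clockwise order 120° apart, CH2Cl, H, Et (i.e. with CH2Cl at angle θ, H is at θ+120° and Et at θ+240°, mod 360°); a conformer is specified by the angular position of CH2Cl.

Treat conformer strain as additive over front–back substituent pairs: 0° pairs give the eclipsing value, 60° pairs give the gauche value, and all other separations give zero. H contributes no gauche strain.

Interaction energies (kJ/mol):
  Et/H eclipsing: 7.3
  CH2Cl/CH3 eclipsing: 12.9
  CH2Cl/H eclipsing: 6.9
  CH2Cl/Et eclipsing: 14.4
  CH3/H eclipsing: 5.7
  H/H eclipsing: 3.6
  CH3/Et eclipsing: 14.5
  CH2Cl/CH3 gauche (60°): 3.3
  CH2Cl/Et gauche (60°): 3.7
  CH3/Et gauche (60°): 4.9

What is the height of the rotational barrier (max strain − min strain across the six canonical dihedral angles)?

21.7 kJ/mol

CH2Cl at 0° is eclipsed. H at 0° is eclipsed with CH2Cl at 0° (6.9); CH3 at 120° is eclipsed with H at 120° (5.7); H at 240° is eclipsed with Et at 240° (7.3). Total 19.9 kJ/mol.
CH2Cl at 60° is staggered. CH3 at 120° is gauche with CH2Cl at 60° (3.3). Total 3.3 kJ/mol.
CH2Cl at 120° is eclipsed. H at 0° is eclipsed with Et at 0° (7.3); CH3 at 120° is eclipsed with CH2Cl at 120° (12.9); H at 240° is eclipsed with H at 240° (3.6). Total 23.8 kJ/mol.
CH2Cl at 180° is staggered. CH3 at 120° is gauche with CH2Cl at 180° (3.3); CH3 at 120° is gauche with Et at 60° (4.9). Total 8.2 kJ/mol.
CH2Cl at 240° is eclipsed. H at 0° is eclipsed with H at 0° (3.6); CH3 at 120° is eclipsed with Et at 120° (14.5); H at 240° is eclipsed with CH2Cl at 240° (6.9). Total 25.0 kJ/mol.
CH2Cl at 300° is staggered. CH3 at 120° is gauche with Et at 180° (4.9). Total 4.9 kJ/mol.
Max at 240° (25.0 kJ/mol), min at 60° (3.3 kJ/mol); barrier = 21.7 kJ/mol.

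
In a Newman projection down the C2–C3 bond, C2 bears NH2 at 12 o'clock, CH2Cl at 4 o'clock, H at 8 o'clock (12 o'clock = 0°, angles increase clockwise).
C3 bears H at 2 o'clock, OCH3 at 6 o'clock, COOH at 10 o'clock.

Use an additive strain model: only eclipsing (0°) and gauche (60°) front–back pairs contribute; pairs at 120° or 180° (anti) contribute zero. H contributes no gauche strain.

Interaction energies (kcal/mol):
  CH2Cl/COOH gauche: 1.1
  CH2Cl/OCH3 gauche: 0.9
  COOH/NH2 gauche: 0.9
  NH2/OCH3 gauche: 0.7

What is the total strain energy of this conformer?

1.8 kcal/mol

This conformer is staggered. NH2 at 0° is gauche with COOH at 300° (0.9); CH2Cl at 120° is gauche with OCH3 at 180° (0.9). Total 1.8 kcal/mol.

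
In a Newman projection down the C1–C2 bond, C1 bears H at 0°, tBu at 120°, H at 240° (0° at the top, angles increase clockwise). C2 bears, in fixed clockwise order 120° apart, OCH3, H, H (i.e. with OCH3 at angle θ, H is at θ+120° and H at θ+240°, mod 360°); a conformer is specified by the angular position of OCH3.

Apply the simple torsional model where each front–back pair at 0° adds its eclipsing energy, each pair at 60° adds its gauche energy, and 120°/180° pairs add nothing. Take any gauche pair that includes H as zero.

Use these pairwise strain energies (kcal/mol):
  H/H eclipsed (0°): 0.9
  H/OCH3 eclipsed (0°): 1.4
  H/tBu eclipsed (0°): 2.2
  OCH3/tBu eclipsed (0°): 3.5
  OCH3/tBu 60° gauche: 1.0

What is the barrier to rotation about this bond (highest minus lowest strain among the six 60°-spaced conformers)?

5.3 kcal/mol

OCH3 at 0° is eclipsed. H at 0° is eclipsed with OCH3 at 0° (1.4); tBu at 120° is eclipsed with H at 120° (2.2); H at 240° is eclipsed with H at 240° (0.9). Total 4.5 kcal/mol.
OCH3 at 60° is staggered. tBu at 120° is gauche with OCH3 at 60° (1.0). Total 1.0 kcal/mol.
OCH3 at 120° is eclipsed. H at 0° is eclipsed with H at 0° (0.9); tBu at 120° is eclipsed with OCH3 at 120° (3.5); H at 240° is eclipsed with H at 240° (0.9). Total 5.3 kcal/mol.
OCH3 at 180° is staggered. tBu at 120° is gauche with OCH3 at 180° (1.0). Total 1.0 kcal/mol.
OCH3 at 240° is eclipsed. H at 0° is eclipsed with H at 0° (0.9); tBu at 120° is eclipsed with H at 120° (2.2); H at 240° is eclipsed with OCH3 at 240° (1.4). Total 4.5 kcal/mol.
OCH3 at 300° (staggered): no non-H gauche contacts → 0.0 kcal/mol.
Max at 120° (5.3 kcal/mol), min at 300° (0.0 kcal/mol); barrier = 5.3 kcal/mol.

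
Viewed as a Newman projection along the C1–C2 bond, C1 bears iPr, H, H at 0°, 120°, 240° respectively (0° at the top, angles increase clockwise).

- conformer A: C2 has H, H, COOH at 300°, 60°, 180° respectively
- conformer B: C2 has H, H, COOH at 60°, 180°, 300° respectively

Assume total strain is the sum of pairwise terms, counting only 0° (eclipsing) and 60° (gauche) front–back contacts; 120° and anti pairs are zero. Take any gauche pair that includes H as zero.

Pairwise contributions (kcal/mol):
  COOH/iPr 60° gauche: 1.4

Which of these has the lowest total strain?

A (staggered): no non-H gauche contacts → 0.0 kcal/mol.
B (staggered): iPr–COOH gauche; 1.4 = 1.4 kcal/mol.
A has the lowest total (0.0 kcal/mol).

A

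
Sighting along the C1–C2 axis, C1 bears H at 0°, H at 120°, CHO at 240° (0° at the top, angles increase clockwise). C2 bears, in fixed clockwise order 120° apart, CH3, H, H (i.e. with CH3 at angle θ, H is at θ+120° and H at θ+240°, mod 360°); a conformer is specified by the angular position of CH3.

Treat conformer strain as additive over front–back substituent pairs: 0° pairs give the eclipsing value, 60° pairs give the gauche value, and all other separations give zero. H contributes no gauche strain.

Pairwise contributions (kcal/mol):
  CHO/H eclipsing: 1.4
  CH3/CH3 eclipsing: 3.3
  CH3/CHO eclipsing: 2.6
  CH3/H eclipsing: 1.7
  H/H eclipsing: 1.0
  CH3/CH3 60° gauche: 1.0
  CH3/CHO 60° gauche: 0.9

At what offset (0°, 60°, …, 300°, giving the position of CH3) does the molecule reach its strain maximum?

240°

CH3 at 0° (eclipsed): H–CH3 eclipsed, H–H eclipsed, CHO–H eclipsed; 1.7 + 1.0 + 1.4 = 4.1 kcal/mol.
CH3 at 60° (staggered): no non-H gauche contacts → 0.0 kcal/mol.
CH3 at 120° (eclipsed): H–H eclipsed, H–CH3 eclipsed, CHO–H eclipsed; 1.0 + 1.7 + 1.4 = 4.1 kcal/mol.
CH3 at 180° (staggered): CHO–CH3 gauche; 0.9 = 0.9 kcal/mol.
CH3 at 240° (eclipsed): H–H eclipsed, H–H eclipsed, CHO–CH3 eclipsed; 1.0 + 1.0 + 2.6 = 4.6 kcal/mol.
CH3 at 300° (staggered): CHO–CH3 gauche; 0.9 = 0.9 kcal/mol.
The maximum (4.6 kcal/mol) occurs with CH3 at 240°.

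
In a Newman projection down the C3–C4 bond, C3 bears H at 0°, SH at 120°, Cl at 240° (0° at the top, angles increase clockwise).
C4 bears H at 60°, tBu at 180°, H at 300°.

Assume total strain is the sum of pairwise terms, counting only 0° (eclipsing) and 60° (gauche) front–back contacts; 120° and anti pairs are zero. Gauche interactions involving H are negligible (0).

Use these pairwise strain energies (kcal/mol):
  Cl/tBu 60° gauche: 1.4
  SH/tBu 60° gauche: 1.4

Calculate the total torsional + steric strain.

2.8 kcal/mol

This conformer (staggered): SH(120°)/tBu(180°) gauche 1.4; Cl(240°)/tBu(180°) gauche 1.4 → 2.8 kcal/mol.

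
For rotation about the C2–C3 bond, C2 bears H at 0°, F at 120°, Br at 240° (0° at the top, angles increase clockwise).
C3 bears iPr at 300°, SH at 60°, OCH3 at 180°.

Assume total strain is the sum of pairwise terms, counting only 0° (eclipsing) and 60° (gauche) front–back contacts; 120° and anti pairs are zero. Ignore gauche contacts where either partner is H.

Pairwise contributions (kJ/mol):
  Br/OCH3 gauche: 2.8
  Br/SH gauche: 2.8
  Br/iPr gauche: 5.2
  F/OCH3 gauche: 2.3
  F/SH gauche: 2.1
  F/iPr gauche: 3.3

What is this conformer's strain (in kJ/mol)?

12.4 kJ/mol

This conformer (staggered): F(120°)/SH(60°) gauche 2.1; F(120°)/OCH3(180°) gauche 2.3; Br(240°)/iPr(300°) gauche 5.2; Br(240°)/OCH3(180°) gauche 2.8 → 12.4 kJ/mol.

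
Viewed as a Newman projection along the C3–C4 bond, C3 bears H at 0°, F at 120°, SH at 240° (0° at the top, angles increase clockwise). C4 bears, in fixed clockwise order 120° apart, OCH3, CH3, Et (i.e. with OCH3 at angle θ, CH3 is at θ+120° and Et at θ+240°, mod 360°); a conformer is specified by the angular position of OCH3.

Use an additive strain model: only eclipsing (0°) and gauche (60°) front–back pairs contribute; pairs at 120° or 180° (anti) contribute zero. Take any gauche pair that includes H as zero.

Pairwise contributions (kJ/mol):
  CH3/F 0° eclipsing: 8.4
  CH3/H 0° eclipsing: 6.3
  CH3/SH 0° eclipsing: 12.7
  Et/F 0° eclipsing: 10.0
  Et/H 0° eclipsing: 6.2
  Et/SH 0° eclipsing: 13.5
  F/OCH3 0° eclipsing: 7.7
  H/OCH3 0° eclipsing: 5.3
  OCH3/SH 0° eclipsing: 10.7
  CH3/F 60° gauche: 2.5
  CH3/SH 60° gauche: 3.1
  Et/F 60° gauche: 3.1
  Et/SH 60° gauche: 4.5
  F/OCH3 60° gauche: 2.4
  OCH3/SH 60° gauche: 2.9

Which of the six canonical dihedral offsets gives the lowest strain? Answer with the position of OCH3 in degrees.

180°

OCH3 at 0° (eclipsed): H(0°)/OCH3(0°) eclipsed 5.3; F(120°)/CH3(120°) eclipsed 8.4; SH(240°)/Et(240°) eclipsed 13.5 → 27.2 kJ/mol.
OCH3 at 60° (staggered): F(120°)/OCH3(60°) gauche 2.4; F(120°)/CH3(180°) gauche 2.5; SH(240°)/CH3(180°) gauche 3.1; SH(240°)/Et(300°) gauche 4.5 → 12.5 kJ/mol.
OCH3 at 120° (eclipsed): H(0°)/Et(0°) eclipsed 6.2; F(120°)/OCH3(120°) eclipsed 7.7; SH(240°)/CH3(240°) eclipsed 12.7 → 26.6 kJ/mol.
OCH3 at 180° (staggered): F(120°)/OCH3(180°) gauche 2.4; F(120°)/Et(60°) gauche 3.1; SH(240°)/OCH3(180°) gauche 2.9; SH(240°)/CH3(300°) gauche 3.1 → 11.5 kJ/mol.
OCH3 at 240° (eclipsed): H(0°)/CH3(0°) eclipsed 6.3; F(120°)/Et(120°) eclipsed 10.0; SH(240°)/OCH3(240°) eclipsed 10.7 → 27.0 kJ/mol.
OCH3 at 300° (staggered): F(120°)/CH3(60°) gauche 2.5; F(120°)/Et(180°) gauche 3.1; SH(240°)/OCH3(300°) gauche 2.9; SH(240°)/Et(180°) gauche 4.5 → 13.0 kJ/mol.
The minimum (11.5 kJ/mol) occurs with OCH3 at 180°.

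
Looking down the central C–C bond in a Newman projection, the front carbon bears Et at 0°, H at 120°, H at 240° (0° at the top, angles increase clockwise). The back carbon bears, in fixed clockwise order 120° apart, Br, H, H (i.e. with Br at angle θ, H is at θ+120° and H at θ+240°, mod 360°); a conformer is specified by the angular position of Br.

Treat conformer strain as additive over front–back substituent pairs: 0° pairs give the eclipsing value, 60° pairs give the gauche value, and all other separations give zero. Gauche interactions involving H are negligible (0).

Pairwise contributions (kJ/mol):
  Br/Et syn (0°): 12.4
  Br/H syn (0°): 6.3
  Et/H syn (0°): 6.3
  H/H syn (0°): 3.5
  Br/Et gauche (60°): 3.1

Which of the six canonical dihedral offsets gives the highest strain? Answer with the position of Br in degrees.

0°

Br at 0° is eclipsed. Et at 0° is eclipsed with Br at 0° (12.4); H at 120° is eclipsed with H at 120° (3.5); H at 240° is eclipsed with H at 240° (3.5). Total 19.4 kJ/mol.
Br at 60° is staggered. Et at 0° is gauche with Br at 60° (3.1). Total 3.1 kJ/mol.
Br at 120° is eclipsed. Et at 0° is eclipsed with H at 0° (6.3); H at 120° is eclipsed with Br at 120° (6.3); H at 240° is eclipsed with H at 240° (3.5). Total 16.1 kJ/mol.
Br at 180° (staggered): no non-H gauche contacts → 0.0 kJ/mol.
Br at 240° is eclipsed. Et at 0° is eclipsed with H at 0° (6.3); H at 120° is eclipsed with H at 120° (3.5); H at 240° is eclipsed with Br at 240° (6.3). Total 16.1 kJ/mol.
Br at 300° is staggered. Et at 0° is gauche with Br at 300° (3.1). Total 3.1 kJ/mol.
The maximum (19.4 kJ/mol) occurs with Br at 0°.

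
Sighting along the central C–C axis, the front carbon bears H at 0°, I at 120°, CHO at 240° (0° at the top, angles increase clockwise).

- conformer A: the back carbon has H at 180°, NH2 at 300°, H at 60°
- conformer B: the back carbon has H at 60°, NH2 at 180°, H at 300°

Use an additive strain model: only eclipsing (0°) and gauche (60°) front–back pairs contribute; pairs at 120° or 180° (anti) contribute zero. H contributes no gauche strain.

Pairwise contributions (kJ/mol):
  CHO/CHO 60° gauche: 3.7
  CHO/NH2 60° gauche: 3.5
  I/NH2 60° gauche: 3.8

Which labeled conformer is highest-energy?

B

A is staggered. CHO at 240° is gauche with NH2 at 300° (3.5). Total 3.5 kJ/mol.
B is staggered. I at 120° is gauche with NH2 at 180° (3.8); CHO at 240° is gauche with NH2 at 180° (3.5). Total 7.3 kJ/mol.
B has the highest total (7.3 kJ/mol).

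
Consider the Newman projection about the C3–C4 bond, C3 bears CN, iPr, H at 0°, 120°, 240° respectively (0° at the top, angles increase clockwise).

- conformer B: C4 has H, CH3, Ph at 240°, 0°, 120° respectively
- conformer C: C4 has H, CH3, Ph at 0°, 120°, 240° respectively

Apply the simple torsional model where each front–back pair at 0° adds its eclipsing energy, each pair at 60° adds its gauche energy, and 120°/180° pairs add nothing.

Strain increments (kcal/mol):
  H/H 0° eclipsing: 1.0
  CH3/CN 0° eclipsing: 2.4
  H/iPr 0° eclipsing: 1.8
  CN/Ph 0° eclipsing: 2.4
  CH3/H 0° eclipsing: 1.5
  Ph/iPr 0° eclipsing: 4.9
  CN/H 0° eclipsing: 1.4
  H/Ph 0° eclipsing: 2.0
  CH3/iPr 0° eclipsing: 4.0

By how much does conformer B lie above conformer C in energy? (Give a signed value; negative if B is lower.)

+0.9 kcal/mol

B (eclipsed): CN(0°)/CH3(0°) eclipsed 2.4; iPr(120°)/Ph(120°) eclipsed 4.9; H(240°)/H(240°) eclipsed 1.0 → 8.3 kcal/mol.
C (eclipsed): CN(0°)/H(0°) eclipsed 1.4; iPr(120°)/CH3(120°) eclipsed 4.0; H(240°)/Ph(240°) eclipsed 2.0 → 7.4 kcal/mol.
E(B) − E(C) = 8.3 − 7.4 = +0.9 kcal/mol.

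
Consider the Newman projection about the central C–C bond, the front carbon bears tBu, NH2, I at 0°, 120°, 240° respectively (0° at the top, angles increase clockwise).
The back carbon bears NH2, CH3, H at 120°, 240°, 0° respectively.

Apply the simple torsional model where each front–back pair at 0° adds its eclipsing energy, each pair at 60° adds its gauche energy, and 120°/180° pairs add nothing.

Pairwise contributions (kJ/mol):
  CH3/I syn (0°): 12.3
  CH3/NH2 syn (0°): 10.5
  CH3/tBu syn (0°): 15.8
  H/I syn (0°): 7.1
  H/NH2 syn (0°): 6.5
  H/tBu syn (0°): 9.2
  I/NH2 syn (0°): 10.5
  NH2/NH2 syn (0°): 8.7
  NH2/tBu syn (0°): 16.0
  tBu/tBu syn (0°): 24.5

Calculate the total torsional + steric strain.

This conformer is eclipsed. tBu at 0° is eclipsed with H at 0° (9.2); NH2 at 120° is eclipsed with NH2 at 120° (8.7); I at 240° is eclipsed with CH3 at 240° (12.3). Total 30.2 kJ/mol.

30.2 kJ/mol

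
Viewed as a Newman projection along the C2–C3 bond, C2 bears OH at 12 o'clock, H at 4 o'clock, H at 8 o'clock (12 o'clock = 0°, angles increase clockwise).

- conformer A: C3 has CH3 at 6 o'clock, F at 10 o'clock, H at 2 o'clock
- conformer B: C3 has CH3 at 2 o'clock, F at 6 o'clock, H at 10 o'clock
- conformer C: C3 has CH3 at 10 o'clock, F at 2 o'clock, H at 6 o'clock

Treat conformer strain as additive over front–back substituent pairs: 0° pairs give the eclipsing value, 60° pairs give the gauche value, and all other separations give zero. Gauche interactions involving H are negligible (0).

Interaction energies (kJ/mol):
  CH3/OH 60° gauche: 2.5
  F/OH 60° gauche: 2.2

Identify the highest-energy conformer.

A (staggered): OH(0°)/F(300°) gauche 2.2 → 2.2 kJ/mol.
B (staggered): OH(0°)/CH3(60°) gauche 2.5 → 2.5 kJ/mol.
C (staggered): OH(0°)/CH3(300°) gauche 2.5; OH(0°)/F(60°) gauche 2.2 → 4.7 kJ/mol.
C has the highest total (4.7 kJ/mol).

C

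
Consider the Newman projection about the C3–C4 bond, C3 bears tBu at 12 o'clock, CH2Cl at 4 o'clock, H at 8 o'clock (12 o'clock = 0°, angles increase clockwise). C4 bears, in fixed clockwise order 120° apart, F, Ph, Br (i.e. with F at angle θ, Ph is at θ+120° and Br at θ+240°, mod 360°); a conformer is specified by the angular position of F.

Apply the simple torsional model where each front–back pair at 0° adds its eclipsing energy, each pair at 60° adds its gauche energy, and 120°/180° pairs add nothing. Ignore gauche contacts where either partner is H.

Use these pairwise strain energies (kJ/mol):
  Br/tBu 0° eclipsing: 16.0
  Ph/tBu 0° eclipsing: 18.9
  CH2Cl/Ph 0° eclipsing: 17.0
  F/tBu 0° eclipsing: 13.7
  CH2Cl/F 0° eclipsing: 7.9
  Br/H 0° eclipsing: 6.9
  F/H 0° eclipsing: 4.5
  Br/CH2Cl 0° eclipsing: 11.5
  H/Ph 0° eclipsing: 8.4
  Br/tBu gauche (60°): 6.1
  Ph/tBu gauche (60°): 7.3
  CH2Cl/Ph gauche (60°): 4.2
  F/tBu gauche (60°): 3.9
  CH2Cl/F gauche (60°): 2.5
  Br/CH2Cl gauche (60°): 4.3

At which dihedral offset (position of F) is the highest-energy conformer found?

0°

F at 0° is eclipsed. tBu at 0° is eclipsed with F at 0° (13.7); CH2Cl at 120° is eclipsed with Ph at 120° (17.0); H at 240° is eclipsed with Br at 240° (6.9). Total 37.6 kJ/mol.
F at 60° is staggered. tBu at 0° is gauche with F at 60° (3.9); tBu at 0° is gauche with Br at 300° (6.1); CH2Cl at 120° is gauche with F at 60° (2.5); CH2Cl at 120° is gauche with Ph at 180° (4.2). Total 16.7 kJ/mol.
F at 120° is eclipsed. tBu at 0° is eclipsed with Br at 0° (16.0); CH2Cl at 120° is eclipsed with F at 120° (7.9); H at 240° is eclipsed with Ph at 240° (8.4). Total 32.3 kJ/mol.
F at 180° is staggered. tBu at 0° is gauche with Ph at 300° (7.3); tBu at 0° is gauche with Br at 60° (6.1); CH2Cl at 120° is gauche with F at 180° (2.5); CH2Cl at 120° is gauche with Br at 60° (4.3). Total 20.2 kJ/mol.
F at 240° is eclipsed. tBu at 0° is eclipsed with Ph at 0° (18.9); CH2Cl at 120° is eclipsed with Br at 120° (11.5); H at 240° is eclipsed with F at 240° (4.5). Total 34.9 kJ/mol.
F at 300° is staggered. tBu at 0° is gauche with F at 300° (3.9); tBu at 0° is gauche with Ph at 60° (7.3); CH2Cl at 120° is gauche with Ph at 60° (4.2); CH2Cl at 120° is gauche with Br at 180° (4.3). Total 19.7 kJ/mol.
The maximum (37.6 kJ/mol) occurs with F at 0°.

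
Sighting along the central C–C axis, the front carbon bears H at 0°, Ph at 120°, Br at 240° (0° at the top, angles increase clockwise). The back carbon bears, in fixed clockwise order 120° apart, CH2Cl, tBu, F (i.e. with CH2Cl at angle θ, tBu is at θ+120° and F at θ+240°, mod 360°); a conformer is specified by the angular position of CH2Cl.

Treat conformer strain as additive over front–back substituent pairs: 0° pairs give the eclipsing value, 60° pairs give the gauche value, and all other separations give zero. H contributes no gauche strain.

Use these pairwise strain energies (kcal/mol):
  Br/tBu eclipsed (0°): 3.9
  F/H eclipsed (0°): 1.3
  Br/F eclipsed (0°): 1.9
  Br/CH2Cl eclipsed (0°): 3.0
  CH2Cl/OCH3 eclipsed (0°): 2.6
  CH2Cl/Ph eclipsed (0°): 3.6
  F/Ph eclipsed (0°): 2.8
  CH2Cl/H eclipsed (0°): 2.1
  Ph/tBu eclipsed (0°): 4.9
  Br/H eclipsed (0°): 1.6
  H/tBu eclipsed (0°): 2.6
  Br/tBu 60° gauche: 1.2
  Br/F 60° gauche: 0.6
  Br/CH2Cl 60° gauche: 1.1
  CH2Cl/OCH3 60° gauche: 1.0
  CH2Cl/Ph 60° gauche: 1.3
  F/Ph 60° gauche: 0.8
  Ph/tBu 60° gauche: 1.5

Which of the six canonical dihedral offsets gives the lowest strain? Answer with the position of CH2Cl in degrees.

CH2Cl at 0° (eclipsed): H–CH2Cl eclipsed, Ph–tBu eclipsed, Br–F eclipsed; 2.1 + 4.9 + 1.9 = 8.9 kcal/mol.
CH2Cl at 60° (staggered): Ph–CH2Cl gauche, Ph–tBu gauche, Br–tBu gauche, Br–F gauche; 1.3 + 1.5 + 1.2 + 0.6 = 4.6 kcal/mol.
CH2Cl at 120° (eclipsed): H–F eclipsed, Ph–CH2Cl eclipsed, Br–tBu eclipsed; 1.3 + 3.6 + 3.9 = 8.8 kcal/mol.
CH2Cl at 180° (staggered): Ph–CH2Cl gauche, Ph–F gauche, Br–CH2Cl gauche, Br–tBu gauche; 1.3 + 0.8 + 1.1 + 1.2 = 4.4 kcal/mol.
CH2Cl at 240° (eclipsed): H–tBu eclipsed, Ph–F eclipsed, Br–CH2Cl eclipsed; 2.6 + 2.8 + 3.0 = 8.4 kcal/mol.
CH2Cl at 300° (staggered): Ph–tBu gauche, Ph–F gauche, Br–CH2Cl gauche, Br–F gauche; 1.5 + 0.8 + 1.1 + 0.6 = 4.0 kcal/mol.
The minimum (4.0 kcal/mol) occurs with CH2Cl at 300°.

300°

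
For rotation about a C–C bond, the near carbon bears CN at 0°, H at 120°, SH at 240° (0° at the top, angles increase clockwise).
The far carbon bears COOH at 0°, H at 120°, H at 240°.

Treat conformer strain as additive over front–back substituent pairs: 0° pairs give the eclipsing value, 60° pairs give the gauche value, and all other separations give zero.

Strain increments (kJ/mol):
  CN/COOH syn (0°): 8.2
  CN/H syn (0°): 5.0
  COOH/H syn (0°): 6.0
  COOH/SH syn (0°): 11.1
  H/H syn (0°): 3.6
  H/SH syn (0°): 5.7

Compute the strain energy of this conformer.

17.5 kJ/mol

This conformer (eclipsed): CN(0°)/COOH(0°) eclipsed 8.2; H(120°)/H(120°) eclipsed 3.6; SH(240°)/H(240°) eclipsed 5.7 → 17.5 kJ/mol.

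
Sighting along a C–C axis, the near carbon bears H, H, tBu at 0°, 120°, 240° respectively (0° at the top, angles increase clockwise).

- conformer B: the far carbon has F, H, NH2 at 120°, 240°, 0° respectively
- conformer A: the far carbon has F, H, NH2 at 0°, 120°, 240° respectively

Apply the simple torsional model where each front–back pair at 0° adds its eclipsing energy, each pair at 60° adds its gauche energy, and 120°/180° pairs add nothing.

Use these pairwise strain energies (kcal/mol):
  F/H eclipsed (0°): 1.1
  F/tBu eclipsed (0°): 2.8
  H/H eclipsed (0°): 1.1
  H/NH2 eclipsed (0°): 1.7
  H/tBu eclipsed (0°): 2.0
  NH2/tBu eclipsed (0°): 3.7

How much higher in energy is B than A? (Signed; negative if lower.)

-1.1 kcal/mol

B (eclipsed): H(0°)/NH2(0°) eclipsed 1.7; H(120°)/F(120°) eclipsed 1.1; tBu(240°)/H(240°) eclipsed 2.0 → 4.8 kcal/mol.
A (eclipsed): H(0°)/F(0°) eclipsed 1.1; H(120°)/H(120°) eclipsed 1.1; tBu(240°)/NH2(240°) eclipsed 3.7 → 5.9 kcal/mol.
E(B) − E(A) = 4.8 − 5.9 = -1.1 kcal/mol.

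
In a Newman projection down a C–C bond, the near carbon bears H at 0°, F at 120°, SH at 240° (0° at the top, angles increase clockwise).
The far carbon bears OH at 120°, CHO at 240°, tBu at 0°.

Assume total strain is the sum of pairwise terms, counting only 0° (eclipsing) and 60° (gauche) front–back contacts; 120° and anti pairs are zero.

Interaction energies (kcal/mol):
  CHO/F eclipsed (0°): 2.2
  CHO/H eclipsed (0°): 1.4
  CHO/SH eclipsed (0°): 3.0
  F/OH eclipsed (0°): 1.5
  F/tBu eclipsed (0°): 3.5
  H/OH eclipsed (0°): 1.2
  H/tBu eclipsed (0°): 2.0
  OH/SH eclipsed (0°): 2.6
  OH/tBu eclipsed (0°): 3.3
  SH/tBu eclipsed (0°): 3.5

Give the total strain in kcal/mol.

This conformer (eclipsed): H(0°)/tBu(0°) eclipsed 2.0; F(120°)/OH(120°) eclipsed 1.5; SH(240°)/CHO(240°) eclipsed 3.0 → 6.5 kcal/mol.

6.5 kcal/mol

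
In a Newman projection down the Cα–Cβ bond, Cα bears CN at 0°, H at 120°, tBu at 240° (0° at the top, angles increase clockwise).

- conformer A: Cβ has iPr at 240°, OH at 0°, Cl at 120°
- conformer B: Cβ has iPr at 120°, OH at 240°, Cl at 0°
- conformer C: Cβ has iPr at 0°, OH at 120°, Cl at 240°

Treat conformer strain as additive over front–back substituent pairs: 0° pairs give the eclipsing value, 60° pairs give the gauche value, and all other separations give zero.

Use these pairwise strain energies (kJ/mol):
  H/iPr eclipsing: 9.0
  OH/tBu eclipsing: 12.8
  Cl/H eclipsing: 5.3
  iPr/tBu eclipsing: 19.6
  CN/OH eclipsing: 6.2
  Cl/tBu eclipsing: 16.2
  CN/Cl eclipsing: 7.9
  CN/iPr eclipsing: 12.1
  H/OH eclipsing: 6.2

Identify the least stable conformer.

A is eclipsed. CN at 0° is eclipsed with OH at 0° (6.2); H at 120° is eclipsed with Cl at 120° (5.3); tBu at 240° is eclipsed with iPr at 240° (19.6). Total 31.1 kJ/mol.
B is eclipsed. CN at 0° is eclipsed with Cl at 0° (7.9); H at 120° is eclipsed with iPr at 120° (9.0); tBu at 240° is eclipsed with OH at 240° (12.8). Total 29.7 kJ/mol.
C is eclipsed. CN at 0° is eclipsed with iPr at 0° (12.1); H at 120° is eclipsed with OH at 120° (6.2); tBu at 240° is eclipsed with Cl at 240° (16.2). Total 34.5 kJ/mol.
C has the highest total (34.5 kJ/mol).

C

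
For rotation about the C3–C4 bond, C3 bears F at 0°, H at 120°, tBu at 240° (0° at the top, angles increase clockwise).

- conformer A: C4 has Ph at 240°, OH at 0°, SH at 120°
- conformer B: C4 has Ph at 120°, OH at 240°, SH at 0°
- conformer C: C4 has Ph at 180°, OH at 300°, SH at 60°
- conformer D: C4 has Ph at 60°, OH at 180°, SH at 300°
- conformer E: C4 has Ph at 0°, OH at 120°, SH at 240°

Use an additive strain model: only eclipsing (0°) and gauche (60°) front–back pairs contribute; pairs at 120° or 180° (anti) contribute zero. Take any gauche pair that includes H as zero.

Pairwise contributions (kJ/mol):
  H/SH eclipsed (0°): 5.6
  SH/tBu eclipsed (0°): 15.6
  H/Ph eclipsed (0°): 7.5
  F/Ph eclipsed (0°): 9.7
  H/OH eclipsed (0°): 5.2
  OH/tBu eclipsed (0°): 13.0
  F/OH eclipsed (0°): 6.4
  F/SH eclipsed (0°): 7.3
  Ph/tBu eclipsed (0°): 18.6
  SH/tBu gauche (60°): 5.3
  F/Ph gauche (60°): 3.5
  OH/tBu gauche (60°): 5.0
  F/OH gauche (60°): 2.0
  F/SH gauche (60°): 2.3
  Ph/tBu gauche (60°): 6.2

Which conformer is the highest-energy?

A (eclipsed): F(0°)/OH(0°) eclipsed 6.4; H(120°)/SH(120°) eclipsed 5.6; tBu(240°)/Ph(240°) eclipsed 18.6 → 30.6 kJ/mol.
B (eclipsed): F(0°)/SH(0°) eclipsed 7.3; H(120°)/Ph(120°) eclipsed 7.5; tBu(240°)/OH(240°) eclipsed 13.0 → 27.8 kJ/mol.
C (staggered): F(0°)/OH(300°) gauche 2.0; F(0°)/SH(60°) gauche 2.3; tBu(240°)/Ph(180°) gauche 6.2; tBu(240°)/OH(300°) gauche 5.0 → 15.5 kJ/mol.
D (staggered): F(0°)/Ph(60°) gauche 3.5; F(0°)/SH(300°) gauche 2.3; tBu(240°)/OH(180°) gauche 5.0; tBu(240°)/SH(300°) gauche 5.3 → 16.1 kJ/mol.
E (eclipsed): F(0°)/Ph(0°) eclipsed 9.7; H(120°)/OH(120°) eclipsed 5.2; tBu(240°)/SH(240°) eclipsed 15.6 → 30.5 kJ/mol.
A has the highest total (30.6 kJ/mol).

A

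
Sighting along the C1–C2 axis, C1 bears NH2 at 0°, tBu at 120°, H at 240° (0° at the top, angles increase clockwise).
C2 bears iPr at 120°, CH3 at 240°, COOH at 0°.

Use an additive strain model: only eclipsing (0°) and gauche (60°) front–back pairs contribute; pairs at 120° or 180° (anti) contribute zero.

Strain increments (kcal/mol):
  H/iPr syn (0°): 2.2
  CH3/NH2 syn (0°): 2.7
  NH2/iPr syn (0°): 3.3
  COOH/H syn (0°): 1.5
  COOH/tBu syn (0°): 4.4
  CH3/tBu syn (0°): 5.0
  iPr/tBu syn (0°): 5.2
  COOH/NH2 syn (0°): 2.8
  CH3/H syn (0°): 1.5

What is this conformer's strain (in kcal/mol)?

9.5 kcal/mol

This conformer (eclipsed): NH2(0°)/COOH(0°) eclipsed 2.8; tBu(120°)/iPr(120°) eclipsed 5.2; H(240°)/CH3(240°) eclipsed 1.5 → 9.5 kcal/mol.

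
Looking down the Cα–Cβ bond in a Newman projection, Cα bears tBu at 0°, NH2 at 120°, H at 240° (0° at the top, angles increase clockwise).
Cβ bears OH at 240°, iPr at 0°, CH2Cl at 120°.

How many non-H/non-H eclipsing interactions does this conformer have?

Non-H eclipsing pairs: tBu(0°)/iPr(0°); NH2(120°)/CH2Cl(120°) — 2 interactions.

2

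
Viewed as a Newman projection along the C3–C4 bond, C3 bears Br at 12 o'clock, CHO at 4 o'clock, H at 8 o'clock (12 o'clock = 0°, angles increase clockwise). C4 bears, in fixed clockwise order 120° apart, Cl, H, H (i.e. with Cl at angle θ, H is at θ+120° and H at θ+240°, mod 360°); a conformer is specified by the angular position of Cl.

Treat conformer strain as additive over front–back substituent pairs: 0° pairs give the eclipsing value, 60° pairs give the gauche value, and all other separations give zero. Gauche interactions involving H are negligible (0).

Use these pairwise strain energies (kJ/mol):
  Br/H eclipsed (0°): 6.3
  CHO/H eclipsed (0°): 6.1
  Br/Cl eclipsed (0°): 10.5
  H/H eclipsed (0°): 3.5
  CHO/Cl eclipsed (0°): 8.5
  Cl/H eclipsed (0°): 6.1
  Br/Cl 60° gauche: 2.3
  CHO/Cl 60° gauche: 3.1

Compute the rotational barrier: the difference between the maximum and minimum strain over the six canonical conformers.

Cl at 0° (eclipsed): Br(0°)/Cl(0°) eclipsed 10.5; CHO(120°)/H(120°) eclipsed 6.1; H(240°)/H(240°) eclipsed 3.5 → 20.1 kJ/mol.
Cl at 60° (staggered): Br(0°)/Cl(60°) gauche 2.3; CHO(120°)/Cl(60°) gauche 3.1 → 5.4 kJ/mol.
Cl at 120° (eclipsed): Br(0°)/H(0°) eclipsed 6.3; CHO(120°)/Cl(120°) eclipsed 8.5; H(240°)/H(240°) eclipsed 3.5 → 18.3 kJ/mol.
Cl at 180° (staggered): CHO(120°)/Cl(180°) gauche 3.1 → 3.1 kJ/mol.
Cl at 240° (eclipsed): Br(0°)/H(0°) eclipsed 6.3; CHO(120°)/H(120°) eclipsed 6.1; H(240°)/Cl(240°) eclipsed 6.1 → 18.5 kJ/mol.
Cl at 300° (staggered): Br(0°)/Cl(300°) gauche 2.3 → 2.3 kJ/mol.
Max at 0° (20.1 kJ/mol), min at 300° (2.3 kJ/mol); barrier = 17.8 kJ/mol.

17.8 kJ/mol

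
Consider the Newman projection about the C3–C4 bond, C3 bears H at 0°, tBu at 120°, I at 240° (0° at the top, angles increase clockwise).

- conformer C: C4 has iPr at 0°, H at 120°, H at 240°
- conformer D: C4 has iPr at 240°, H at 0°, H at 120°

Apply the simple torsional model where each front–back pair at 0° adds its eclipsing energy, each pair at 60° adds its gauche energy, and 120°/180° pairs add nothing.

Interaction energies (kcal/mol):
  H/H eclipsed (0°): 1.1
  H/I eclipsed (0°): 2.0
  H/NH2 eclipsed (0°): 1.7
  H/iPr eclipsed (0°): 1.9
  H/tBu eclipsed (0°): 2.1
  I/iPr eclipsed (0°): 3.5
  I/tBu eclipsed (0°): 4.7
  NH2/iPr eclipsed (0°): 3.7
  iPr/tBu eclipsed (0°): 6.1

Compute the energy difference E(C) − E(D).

C (eclipsed): H(0°)/iPr(0°) eclipsed 1.9; tBu(120°)/H(120°) eclipsed 2.1; I(240°)/H(240°) eclipsed 2.0 → 6.0 kcal/mol.
D (eclipsed): H(0°)/H(0°) eclipsed 1.1; tBu(120°)/H(120°) eclipsed 2.1; I(240°)/iPr(240°) eclipsed 3.5 → 6.7 kcal/mol.
E(C) − E(D) = 6.0 − 6.7 = -0.7 kcal/mol.

-0.7 kcal/mol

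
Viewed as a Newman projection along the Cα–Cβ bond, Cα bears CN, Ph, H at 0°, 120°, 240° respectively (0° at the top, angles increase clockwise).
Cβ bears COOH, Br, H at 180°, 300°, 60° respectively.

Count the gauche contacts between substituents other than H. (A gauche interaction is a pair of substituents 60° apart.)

2

Non-H gauche pairs: CN(0°)/Br(300°); Ph(120°)/COOH(180°) — 2 interactions.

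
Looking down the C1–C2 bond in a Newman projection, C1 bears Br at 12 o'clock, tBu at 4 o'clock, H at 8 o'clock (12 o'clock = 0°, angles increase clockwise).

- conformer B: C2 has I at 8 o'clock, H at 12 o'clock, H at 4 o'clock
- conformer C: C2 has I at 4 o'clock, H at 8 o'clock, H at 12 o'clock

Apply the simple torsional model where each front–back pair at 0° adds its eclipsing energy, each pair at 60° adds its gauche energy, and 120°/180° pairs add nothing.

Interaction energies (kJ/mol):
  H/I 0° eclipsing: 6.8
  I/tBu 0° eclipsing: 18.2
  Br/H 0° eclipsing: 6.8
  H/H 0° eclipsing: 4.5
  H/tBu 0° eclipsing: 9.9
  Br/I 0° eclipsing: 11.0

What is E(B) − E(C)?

B (eclipsed): Br–H eclipsed, tBu–H eclipsed, H–I eclipsed; 6.8 + 9.9 + 6.8 = 23.5 kJ/mol.
C (eclipsed): Br–H eclipsed, tBu–I eclipsed, H–H eclipsed; 6.8 + 18.2 + 4.5 = 29.5 kJ/mol.
E(B) − E(C) = 23.5 − 29.5 = -6.0 kJ/mol.

-6.0 kJ/mol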